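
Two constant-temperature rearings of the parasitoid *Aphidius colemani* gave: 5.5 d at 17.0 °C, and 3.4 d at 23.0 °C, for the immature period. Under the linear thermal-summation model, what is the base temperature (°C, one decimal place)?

Equal thermal constants: D₁(T₁ − T_b) = D₂(T₂ − T_b).
5.5·(17.0 − T_b) = 3.4·(23.0 − T_b)
T_b = (5.5·17.0 − 3.4·23.0) / (5.5 − 3.4) = 15.30 / 2.1 = 7.286 °C ≈ 7.3 °C.

7.3 °C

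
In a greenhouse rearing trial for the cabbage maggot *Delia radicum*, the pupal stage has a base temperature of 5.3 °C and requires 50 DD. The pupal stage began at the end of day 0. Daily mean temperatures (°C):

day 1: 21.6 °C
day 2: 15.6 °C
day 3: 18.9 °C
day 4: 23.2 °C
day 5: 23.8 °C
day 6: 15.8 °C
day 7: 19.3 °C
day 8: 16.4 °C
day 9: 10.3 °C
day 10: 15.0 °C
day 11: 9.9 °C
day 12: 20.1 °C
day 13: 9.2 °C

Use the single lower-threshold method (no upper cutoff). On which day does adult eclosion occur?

day 4

Daily DD above 5.3 °C: 16.3, 10.3, 13.6, 17.9, 18.5, 10.5, 14.0, 11.1, 5.0, 9.7, 4.6, 14.8, 3.9.
Cumulative: 16.3, 26.6, 40.2, 58.1, 76.6, 87.1, 101.1, 112.2, 117.2, 126.9, 131.5, 146.3, 150.2.
The total first reaches 50 DD on day 4.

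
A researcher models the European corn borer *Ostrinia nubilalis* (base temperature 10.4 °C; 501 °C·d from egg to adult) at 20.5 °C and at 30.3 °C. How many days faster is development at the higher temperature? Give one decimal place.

24.4 days

At 20.5 °C: 501 / (20.5 − 10.4) = 501 / 10.1 = 49.604 d.
At 30.3 °C: 501 / (30.3 − 10.4) = 501 / 19.9 = 25.176 d.
Difference = |49.604 − 25.176| = 24.428 ≈ 24.4 days.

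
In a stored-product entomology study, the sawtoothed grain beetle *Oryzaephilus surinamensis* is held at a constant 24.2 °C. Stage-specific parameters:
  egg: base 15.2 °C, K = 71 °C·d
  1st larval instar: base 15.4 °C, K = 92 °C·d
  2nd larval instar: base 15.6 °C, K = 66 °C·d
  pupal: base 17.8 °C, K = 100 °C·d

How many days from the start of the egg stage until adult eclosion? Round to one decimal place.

egg: 71 / (24.2 − 15.2) = 71 / 9.0 = 7.889 d.
1st larval instar: 92 / (24.2 − 15.4) = 92 / 8.8 = 10.455 d.
2nd larval instar: 66 / (24.2 − 15.6) = 66 / 8.6 = 7.674 d.
pupal: 100 / (24.2 − 17.8) = 100 / 6.4 = 15.625 d.
Sum = 41.643 ≈ 41.6 days.

41.6 days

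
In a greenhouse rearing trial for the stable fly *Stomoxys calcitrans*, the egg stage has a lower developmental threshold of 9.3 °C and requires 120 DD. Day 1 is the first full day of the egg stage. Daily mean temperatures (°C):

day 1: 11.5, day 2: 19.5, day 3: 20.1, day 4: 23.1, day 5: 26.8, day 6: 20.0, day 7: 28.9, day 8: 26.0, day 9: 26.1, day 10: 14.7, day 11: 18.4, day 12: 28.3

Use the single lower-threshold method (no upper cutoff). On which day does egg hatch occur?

Daily DD above 9.3 °C: 2.2, 10.2, 10.8, 13.8, 17.5, 10.7, 19.6, 16.7, 16.8, 5.4, 9.1, 19.0.
Cumulative: 2.2, 12.4, 23.2, 37.0, 54.5, 65.2, 84.8, 101.5, 118.3, 123.7, 132.8, 151.8.
The total first reaches 120 DD on day 10.

day 10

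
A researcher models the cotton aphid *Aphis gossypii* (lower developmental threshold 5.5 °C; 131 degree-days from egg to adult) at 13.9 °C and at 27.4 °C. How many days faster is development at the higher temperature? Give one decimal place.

At 13.9 °C: 131 / (13.9 − 5.5) = 131 / 8.4 = 15.595 d.
At 27.4 °C: 131 / (27.4 − 5.5) = 131 / 21.9 = 5.982 d.
Difference = |15.595 − 5.982| = 9.614 ≈ 9.6 days.

9.6 days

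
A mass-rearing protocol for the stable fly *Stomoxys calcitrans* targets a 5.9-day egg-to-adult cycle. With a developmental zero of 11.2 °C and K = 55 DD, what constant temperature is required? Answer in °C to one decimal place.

20.5 °C

Required daily accumulation = 55 / 5.9 = 9.322 DD/day.
T = T_base + 9.322 = 11.2 + 9.322 = 20.522 ≈ 20.5 °C.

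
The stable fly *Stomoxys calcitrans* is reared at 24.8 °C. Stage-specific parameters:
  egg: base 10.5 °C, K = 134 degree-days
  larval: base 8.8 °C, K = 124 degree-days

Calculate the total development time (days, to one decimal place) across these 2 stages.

egg: 134 / (24.8 − 10.5) = 134 / 14.3 = 9.371 d.
larval: 124 / (24.8 − 8.8) = 124 / 16.0 = 7.750 d.
Sum = 17.121 ≈ 17.1 days.

17.1 days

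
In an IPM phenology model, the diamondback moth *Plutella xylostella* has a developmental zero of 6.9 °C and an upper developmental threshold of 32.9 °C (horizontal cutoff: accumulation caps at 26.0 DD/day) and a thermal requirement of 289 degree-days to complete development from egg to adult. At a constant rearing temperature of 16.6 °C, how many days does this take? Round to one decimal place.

29.8 days

Daily accumulation = 16.6 − 6.9 = 9.7 DD/day.
Duration = 289 / 9.7 = 29.794 ≈ 29.8 days.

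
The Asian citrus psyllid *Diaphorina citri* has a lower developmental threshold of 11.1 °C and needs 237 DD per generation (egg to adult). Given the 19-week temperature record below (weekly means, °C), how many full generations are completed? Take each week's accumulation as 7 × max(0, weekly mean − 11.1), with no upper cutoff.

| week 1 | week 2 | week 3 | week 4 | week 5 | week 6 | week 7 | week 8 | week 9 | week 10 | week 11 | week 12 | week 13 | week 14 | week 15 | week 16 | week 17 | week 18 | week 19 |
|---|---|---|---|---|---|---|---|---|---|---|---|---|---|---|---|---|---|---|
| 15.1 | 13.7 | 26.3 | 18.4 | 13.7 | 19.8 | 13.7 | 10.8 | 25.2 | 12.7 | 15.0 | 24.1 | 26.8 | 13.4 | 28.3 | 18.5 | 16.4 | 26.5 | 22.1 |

Weekly DD (7 × max(0, T̄ − 11.1)): 28.0, 18.2, 106.4, 51.1, 18.2, 60.9, 18.2, 0.0, 98.7, 11.2, 27.3, 91.0, 109.9, 16.1, 120.4, 51.8, 37.1, 107.8, 77.0.
Season total = 1049.3 DD.
Complete generations = ⌊1049.3 / 237⌋ = 4.

4 generations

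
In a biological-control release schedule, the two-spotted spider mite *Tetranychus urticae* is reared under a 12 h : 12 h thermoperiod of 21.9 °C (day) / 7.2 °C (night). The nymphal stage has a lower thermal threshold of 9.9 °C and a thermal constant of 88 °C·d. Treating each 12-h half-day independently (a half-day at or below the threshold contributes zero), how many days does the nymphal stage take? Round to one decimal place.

Day half: max(0, 21.9 − 9.9) × 0.5 = 12.0 × 0.5 = 6.00 DD.
Night half: max(0, 7.2 − 9.9) × 0.5 = 0.0 × 0.5 = 0.00 DD.
Per 24 h: 6.00 DD/day.
Duration = 88 / 6.00 = 14.667 ≈ 14.7 days.

14.7 days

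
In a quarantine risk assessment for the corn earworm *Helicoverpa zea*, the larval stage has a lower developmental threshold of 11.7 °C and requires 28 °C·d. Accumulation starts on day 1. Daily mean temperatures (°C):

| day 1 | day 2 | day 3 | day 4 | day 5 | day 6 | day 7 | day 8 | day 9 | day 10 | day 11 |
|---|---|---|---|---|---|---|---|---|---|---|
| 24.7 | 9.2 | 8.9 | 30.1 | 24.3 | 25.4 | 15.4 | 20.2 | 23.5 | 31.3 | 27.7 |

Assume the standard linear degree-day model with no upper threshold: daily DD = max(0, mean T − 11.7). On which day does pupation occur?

Daily DD above 11.7 °C: 13.0, 0.0, 0.0, 18.4, 12.6, 13.7, 3.7, 8.5, 11.8, 19.6, 16.0.
Cumulative: 13.0, 13.0, 13.0, 31.4, 44.0, 57.7, 61.4, 69.9, 81.7, 101.3, 117.3.
The total first reaches 28 DD on day 4.

day 4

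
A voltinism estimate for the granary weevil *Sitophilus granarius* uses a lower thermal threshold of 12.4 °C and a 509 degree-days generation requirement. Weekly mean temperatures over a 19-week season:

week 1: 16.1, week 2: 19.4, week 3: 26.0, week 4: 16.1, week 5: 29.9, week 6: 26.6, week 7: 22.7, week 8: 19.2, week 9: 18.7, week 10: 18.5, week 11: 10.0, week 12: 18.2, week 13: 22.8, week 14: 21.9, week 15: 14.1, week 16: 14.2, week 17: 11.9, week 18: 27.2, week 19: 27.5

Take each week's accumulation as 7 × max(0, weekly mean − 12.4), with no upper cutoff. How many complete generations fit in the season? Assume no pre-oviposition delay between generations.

Weekly DD (7 × max(0, T̄ − 12.4)): 25.9, 49.0, 95.2, 25.9, 122.5, 99.4, 72.1, 47.6, 44.1, 42.7, 0.0, 40.6, 72.8, 66.5, 11.9, 12.6, 0.0, 103.6, 105.7.
Season total = 1038.1 DD.
Complete generations = ⌊1038.1 / 509⌋ = 2.

2 generations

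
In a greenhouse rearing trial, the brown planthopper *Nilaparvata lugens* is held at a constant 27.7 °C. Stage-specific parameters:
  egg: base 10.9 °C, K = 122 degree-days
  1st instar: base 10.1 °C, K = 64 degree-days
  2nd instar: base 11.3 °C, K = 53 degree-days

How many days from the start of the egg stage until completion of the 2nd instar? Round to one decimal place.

14.1 days

egg: 122 / (27.7 − 10.9) = 122 / 16.8 = 7.262 d.
1st instar: 64 / (27.7 − 10.1) = 64 / 17.6 = 3.636 d.
2nd instar: 53 / (27.7 − 11.3) = 53 / 16.4 = 3.232 d.
Sum = 14.130 ≈ 14.1 days.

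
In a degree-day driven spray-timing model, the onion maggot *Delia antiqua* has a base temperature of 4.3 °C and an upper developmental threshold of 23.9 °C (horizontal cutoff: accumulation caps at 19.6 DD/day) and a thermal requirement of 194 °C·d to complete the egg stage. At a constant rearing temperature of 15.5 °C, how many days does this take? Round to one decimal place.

Daily accumulation = 15.5 − 4.3 = 11.2 DD/day.
Duration = 194 / 11.2 = 17.321 ≈ 17.3 days.

17.3 days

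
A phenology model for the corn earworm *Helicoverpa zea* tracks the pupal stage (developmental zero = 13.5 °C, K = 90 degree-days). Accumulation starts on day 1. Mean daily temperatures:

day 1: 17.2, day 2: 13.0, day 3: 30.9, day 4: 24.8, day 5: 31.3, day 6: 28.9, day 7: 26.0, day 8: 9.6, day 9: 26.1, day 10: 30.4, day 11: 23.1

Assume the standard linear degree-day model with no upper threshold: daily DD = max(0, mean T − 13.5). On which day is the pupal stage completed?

day 9

Daily DD above 13.5 °C: 3.7, 0.0, 17.4, 11.3, 17.8, 15.4, 12.5, 0.0, 12.6, 16.9, 9.6.
Cumulative: 3.7, 3.7, 21.1, 32.4, 50.2, 65.6, 78.1, 78.1, 90.7, 107.6, 117.2.
The total first reaches 90 DD on day 9.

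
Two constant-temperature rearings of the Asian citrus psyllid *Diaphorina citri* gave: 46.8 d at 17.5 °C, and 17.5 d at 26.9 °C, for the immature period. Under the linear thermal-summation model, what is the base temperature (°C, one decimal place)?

Equal thermal constants: D₁(T₁ − T_b) = D₂(T₂ − T_b).
46.8·(17.5 − T_b) = 17.5·(26.9 − T_b)
T_b = (46.8·17.5 − 17.5·26.9) / (46.8 − 17.5) = 348.25 / 29.3 = 11.886 °C ≈ 11.9 °C.

11.9 °C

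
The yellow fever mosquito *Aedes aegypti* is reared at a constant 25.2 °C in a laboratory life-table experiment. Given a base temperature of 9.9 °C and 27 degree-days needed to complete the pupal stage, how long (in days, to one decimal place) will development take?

Daily accumulation = 25.2 − 9.9 = 15.3 DD/day.
Duration = 27 / 15.3 = 1.765 ≈ 1.8 days.

1.8 days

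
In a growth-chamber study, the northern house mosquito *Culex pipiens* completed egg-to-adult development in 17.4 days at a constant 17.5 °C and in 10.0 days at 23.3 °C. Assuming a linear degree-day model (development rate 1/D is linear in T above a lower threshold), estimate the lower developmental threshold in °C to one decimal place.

9.7 °C

Equal thermal constants: D₁(T₁ − T_b) = D₂(T₂ − T_b).
17.4·(17.5 − T_b) = 10.0·(23.3 − T_b)
T_b = (17.4·17.5 − 10.0·23.3) / (17.4 − 10.0) = 71.50 / 7.4 = 9.662 °C ≈ 9.7 °C.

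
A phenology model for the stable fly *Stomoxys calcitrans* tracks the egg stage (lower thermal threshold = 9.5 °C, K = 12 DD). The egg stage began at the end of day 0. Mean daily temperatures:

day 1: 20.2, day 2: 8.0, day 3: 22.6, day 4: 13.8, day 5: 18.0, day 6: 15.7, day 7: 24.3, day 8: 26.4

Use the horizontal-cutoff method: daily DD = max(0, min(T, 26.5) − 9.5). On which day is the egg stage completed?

day 3

Daily DD above 9.5 °C (capped at 17.0): 10.7, 0.0, 13.1, 4.3, 8.5, 6.2, 14.8, 16.9.
Cumulative: 10.7, 10.7, 23.8, 28.1, 36.6, 42.8, 57.6, 74.5.
The total first reaches 12 DD on day 3.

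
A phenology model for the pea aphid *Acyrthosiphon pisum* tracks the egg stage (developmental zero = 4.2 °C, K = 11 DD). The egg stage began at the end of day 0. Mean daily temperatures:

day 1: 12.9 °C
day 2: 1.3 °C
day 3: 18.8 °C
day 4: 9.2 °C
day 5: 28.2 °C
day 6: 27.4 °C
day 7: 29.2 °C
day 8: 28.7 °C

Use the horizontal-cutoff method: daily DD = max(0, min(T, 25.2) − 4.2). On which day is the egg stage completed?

Daily DD above 4.2 °C (capped at 21.0): 8.7, 0.0, 14.6, 5.0, 21.0, 21.0, 21.0, 21.0.
Cumulative: 8.7, 8.7, 23.3, 28.3, 49.3, 70.3, 91.3, 112.3.
The total first reaches 11 DD on day 3.

day 3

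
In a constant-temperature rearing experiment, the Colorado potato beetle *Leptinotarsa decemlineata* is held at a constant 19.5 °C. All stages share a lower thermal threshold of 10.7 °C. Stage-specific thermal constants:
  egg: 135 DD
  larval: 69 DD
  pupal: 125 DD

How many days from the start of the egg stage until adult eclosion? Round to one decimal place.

Daily accumulation at 19.5 °C = 19.5 − 10.7 = 8.8 DD/day.
Total K = 135 + 69 + 125 = 329 DD.
Total duration = 329 / 8.8 = 37.386 ≈ 37.4 days.

37.4 days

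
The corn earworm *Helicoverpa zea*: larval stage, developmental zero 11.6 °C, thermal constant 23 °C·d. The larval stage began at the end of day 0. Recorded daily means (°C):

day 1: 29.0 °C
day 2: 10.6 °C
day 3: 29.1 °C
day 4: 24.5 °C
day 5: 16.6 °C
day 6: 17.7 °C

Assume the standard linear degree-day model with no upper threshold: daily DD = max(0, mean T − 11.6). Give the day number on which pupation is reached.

day 3

Daily DD above 11.6 °C: 17.4, 0.0, 17.5, 12.9, 5.0, 6.1.
Cumulative: 17.4, 17.4, 34.9, 47.8, 52.8, 58.9.
The total first reaches 23 DD on day 3.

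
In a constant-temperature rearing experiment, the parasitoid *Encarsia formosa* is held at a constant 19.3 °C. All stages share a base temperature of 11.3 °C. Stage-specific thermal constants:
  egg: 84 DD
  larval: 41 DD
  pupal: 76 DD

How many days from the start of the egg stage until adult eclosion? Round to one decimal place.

Daily accumulation at 19.3 °C = 19.3 − 11.3 = 8.0 DD/day.
Total K = 84 + 41 + 76 = 201 DD.
Total duration = 201 / 8.0 = 25.125 ≈ 25.1 days.

25.1 days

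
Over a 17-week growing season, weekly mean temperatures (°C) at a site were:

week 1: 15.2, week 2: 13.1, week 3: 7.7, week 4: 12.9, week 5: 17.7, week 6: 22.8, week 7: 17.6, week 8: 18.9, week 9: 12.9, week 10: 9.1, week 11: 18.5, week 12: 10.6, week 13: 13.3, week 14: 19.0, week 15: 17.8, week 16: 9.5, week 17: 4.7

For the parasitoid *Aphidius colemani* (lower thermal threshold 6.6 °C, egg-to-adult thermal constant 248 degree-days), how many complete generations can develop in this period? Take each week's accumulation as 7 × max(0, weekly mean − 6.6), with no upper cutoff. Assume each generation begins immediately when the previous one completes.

Weekly DD (7 × max(0, T̄ − 6.6)): 60.2, 45.5, 7.7, 44.1, 77.7, 113.4, 77.0, 86.1, 44.1, 17.5, 83.3, 28.0, 46.9, 86.8, 78.4, 20.3, 0.0.
Season total = 917.0 DD.
Complete generations = ⌊917.0 / 248⌋ = 3.

3 generations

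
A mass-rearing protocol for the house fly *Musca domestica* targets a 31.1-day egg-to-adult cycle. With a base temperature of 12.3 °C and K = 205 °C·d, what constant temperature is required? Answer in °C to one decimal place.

18.9 °C

Required daily accumulation = 205 / 31.1 = 6.592 DD/day.
T = T_base + 6.592 = 12.3 + 6.592 = 18.892 ≈ 18.9 °C.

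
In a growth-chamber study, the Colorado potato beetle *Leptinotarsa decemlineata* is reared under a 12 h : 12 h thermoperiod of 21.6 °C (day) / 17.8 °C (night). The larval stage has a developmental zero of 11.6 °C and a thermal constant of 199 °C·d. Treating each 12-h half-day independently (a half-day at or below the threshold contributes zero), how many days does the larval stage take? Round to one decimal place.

Day half: max(0, 21.6 − 11.6) × 0.5 = 10.0 × 0.5 = 5.00 DD.
Night half: max(0, 17.8 − 11.6) × 0.5 = 6.2 × 0.5 = 3.10 DD.
Per 24 h: 8.10 DD/day.
Duration = 199 / 8.10 = 24.568 ≈ 24.6 days.

24.6 days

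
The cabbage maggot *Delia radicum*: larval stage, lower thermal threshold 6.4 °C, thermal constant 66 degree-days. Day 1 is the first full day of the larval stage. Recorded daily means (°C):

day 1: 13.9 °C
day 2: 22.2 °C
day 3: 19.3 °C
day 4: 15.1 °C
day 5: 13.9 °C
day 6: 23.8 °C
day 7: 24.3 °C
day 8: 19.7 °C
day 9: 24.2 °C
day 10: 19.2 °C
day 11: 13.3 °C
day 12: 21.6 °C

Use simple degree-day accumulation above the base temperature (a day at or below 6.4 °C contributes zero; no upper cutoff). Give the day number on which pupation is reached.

day 6

Daily DD above 6.4 °C: 7.5, 15.8, 12.9, 8.7, 7.5, 17.4, 17.9, 13.3, 17.8, 12.8, 6.9, 15.2.
Cumulative: 7.5, 23.3, 36.2, 44.9, 52.4, 69.8, 87.7, 101.0, 118.8, 131.6, 138.5, 153.7.
The total first reaches 66 DD on day 6.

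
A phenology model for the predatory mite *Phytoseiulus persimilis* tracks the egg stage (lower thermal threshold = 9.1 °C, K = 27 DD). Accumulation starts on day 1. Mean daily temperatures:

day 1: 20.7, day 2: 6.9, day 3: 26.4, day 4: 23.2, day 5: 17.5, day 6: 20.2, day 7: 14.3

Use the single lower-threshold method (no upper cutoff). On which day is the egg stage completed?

Daily DD above 9.1 °C: 11.6, 0.0, 17.3, 14.1, 8.4, 11.1, 5.2.
Cumulative: 11.6, 11.6, 28.9, 43.0, 51.4, 62.5, 67.7.
The total first reaches 27 DD on day 3.

day 3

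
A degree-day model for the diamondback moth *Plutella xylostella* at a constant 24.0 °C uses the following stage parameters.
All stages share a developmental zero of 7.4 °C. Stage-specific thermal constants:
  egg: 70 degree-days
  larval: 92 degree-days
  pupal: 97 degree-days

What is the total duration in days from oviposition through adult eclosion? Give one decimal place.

15.6 days

Daily accumulation at 24.0 °C = 24.0 − 7.4 = 16.6 DD/day.
Total K = 70 + 92 + 97 = 259 DD.
Total duration = 259 / 16.6 = 15.602 ≈ 15.6 days.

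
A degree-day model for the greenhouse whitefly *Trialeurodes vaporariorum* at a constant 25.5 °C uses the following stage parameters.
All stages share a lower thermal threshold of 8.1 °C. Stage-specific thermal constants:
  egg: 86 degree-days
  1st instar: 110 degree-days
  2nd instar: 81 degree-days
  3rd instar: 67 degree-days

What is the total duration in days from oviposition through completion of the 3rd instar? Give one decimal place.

Daily accumulation at 25.5 °C = 25.5 − 8.1 = 17.4 DD/day.
Total K = 86 + 110 + 81 + 67 = 344 DD.
Total duration = 344 / 17.4 = 19.770 ≈ 19.8 days.

19.8 days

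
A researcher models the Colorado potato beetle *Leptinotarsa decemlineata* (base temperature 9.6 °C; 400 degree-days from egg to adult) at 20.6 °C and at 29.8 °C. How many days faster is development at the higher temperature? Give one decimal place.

At 20.6 °C: 400 / (20.6 − 9.6) = 400 / 11.0 = 36.364 d.
At 29.8 °C: 400 / (29.8 − 9.6) = 400 / 20.2 = 19.802 d.
Difference = |36.364 − 19.802| = 16.562 ≈ 16.6 days.

16.6 days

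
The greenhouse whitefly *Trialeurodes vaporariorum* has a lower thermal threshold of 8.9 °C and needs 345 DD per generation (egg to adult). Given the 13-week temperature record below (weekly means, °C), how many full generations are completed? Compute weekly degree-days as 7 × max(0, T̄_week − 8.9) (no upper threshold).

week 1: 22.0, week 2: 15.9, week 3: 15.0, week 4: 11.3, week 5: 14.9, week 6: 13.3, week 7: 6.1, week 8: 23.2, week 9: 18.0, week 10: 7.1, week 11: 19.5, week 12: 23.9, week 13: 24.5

Weekly DD (7 × max(0, T̄ − 8.9)): 91.7, 49.0, 42.7, 16.8, 42.0, 30.8, 0.0, 100.1, 63.7, 0.0, 74.2, 105.0, 109.2.
Season total = 725.2 DD.
Complete generations = ⌊725.2 / 345⌋ = 2.

2 generations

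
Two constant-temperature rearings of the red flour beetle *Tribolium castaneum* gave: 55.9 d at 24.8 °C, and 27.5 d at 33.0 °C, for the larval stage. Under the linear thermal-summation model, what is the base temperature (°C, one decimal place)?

16.9 °C

Linear rate model ⇒ the product D·(T − T_b) is constant across temperatures.
55.9·(24.8 − T_b) = 27.5·(33.0 − T_b)
T_b = (55.9·24.8 − 27.5·33.0) / (55.9 − 27.5) = 478.82 / 28.4 = 16.860 °C ≈ 16.9 °C.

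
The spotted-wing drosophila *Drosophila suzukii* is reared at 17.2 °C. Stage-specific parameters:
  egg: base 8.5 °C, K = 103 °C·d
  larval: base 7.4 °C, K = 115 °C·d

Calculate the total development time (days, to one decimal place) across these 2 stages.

23.6 days

egg: 103 / (17.2 − 8.5) = 103 / 8.7 = 11.839 d.
larval: 115 / (17.2 − 7.4) = 115 / 9.8 = 11.735 d.
Sum = 23.574 ≈ 23.6 days.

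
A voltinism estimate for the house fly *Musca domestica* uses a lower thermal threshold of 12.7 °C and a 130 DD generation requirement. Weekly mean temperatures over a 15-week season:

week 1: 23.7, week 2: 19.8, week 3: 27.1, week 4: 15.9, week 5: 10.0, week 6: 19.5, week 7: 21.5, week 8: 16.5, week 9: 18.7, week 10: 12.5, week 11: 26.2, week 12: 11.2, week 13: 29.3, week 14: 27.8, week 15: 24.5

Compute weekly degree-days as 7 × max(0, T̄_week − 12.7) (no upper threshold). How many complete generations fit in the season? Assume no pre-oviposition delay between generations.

Weekly DD (7 × max(0, T̄ − 12.7)): 77.0, 49.7, 100.8, 22.4, 0.0, 47.6, 61.6, 26.6, 42.0, 0.0, 94.5, 0.0, 116.2, 105.7, 82.6.
Season total = 826.7 DD.
Complete generations = ⌊826.7 / 130⌋ = 6.

6 generations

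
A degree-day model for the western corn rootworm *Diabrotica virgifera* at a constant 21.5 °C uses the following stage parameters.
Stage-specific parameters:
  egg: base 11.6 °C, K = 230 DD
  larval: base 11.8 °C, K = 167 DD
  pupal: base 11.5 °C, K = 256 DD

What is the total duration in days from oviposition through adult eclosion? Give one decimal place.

egg: 230 / (21.5 − 11.6) = 230 / 9.9 = 23.232 d.
larval: 167 / (21.5 − 11.8) = 167 / 9.7 = 17.216 d.
pupal: 256 / (21.5 − 11.5) = 256 / 10.0 = 25.600 d.
Sum = 66.049 ≈ 66.0 days.

66.0 days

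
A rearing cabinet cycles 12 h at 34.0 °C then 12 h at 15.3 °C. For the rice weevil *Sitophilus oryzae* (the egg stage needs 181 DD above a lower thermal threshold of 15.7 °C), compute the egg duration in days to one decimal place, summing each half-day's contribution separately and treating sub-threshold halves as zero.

19.8 days

Day half: max(0, 34.0 − 15.7) × 0.5 = 18.3 × 0.5 = 9.15 DD.
Night half: max(0, 15.3 − 15.7) × 0.5 = 0.0 × 0.5 = 0.00 DD.
Per 24 h: 9.15 DD/day.
Duration = 181 / 9.15 = 19.781 ≈ 19.8 days.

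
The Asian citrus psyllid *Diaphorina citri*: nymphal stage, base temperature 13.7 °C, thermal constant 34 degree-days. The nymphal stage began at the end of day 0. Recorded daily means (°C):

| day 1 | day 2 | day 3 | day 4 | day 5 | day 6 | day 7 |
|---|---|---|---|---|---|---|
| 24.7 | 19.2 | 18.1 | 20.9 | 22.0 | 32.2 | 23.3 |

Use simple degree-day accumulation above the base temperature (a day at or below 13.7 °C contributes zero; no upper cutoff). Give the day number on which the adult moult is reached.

day 5

Daily DD above 13.7 °C: 11.0, 5.5, 4.4, 7.2, 8.3, 18.5, 9.6.
Cumulative: 11.0, 16.5, 20.9, 28.1, 36.4, 54.9, 64.5.
The total first reaches 34 DD on day 5.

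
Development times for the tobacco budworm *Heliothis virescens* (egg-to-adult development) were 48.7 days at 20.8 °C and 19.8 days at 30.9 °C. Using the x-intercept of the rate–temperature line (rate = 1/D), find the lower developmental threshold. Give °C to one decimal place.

13.9 °C

Linear rate model ⇒ the product D·(T − T_b) is constant across temperatures.
48.7·(20.8 − T_b) = 19.8·(30.9 − T_b)
T_b = (48.7·20.8 − 19.8·30.9) / (48.7 − 19.8) = 401.14 / 28.9 = 13.880 °C ≈ 13.9 °C.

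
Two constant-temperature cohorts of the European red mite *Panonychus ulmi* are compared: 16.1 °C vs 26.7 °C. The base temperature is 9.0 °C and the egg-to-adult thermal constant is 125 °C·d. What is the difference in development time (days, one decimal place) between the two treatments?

10.5 days

At 16.1 °C: 125 / (16.1 − 9.0) = 125 / 7.1 = 17.606 d.
At 26.7 °C: 125 / (26.7 − 9.0) = 125 / 17.7 = 7.062 d.
Difference = |17.606 − 7.062| = 10.543 ≈ 10.5 days.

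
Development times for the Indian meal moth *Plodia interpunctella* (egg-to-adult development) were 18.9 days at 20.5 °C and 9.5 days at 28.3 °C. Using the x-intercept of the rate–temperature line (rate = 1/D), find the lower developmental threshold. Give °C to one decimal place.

Under the model K = D·(T − T_b), so D₁·(T₁ − T_b) = D₂·(T₂ − T_b).
18.9·(20.5 − T_b) = 9.5·(28.3 − T_b)
T_b = (18.9·20.5 − 9.5·28.3) / (18.9 − 9.5) = 118.60 / 9.4 = 12.617 °C ≈ 12.6 °C.

12.6 °C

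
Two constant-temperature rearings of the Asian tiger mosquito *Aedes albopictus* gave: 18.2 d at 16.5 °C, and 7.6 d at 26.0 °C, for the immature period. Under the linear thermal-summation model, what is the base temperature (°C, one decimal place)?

Under the model K = D·(T − T_b), so D₁·(T₁ − T_b) = D₂·(T₂ − T_b).
18.2·(16.5 − T_b) = 7.6·(26.0 − T_b)
T_b = (18.2·16.5 − 7.6·26.0) / (18.2 − 7.6) = 102.70 / 10.6 = 9.689 °C ≈ 9.7 °C.

9.7 °C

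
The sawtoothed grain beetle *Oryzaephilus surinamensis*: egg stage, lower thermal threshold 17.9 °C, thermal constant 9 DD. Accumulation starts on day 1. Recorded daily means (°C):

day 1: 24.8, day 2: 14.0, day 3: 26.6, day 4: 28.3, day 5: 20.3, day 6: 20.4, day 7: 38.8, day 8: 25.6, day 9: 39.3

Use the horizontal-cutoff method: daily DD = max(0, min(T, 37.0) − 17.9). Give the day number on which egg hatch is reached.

day 3

Daily DD above 17.9 °C (capped at 19.1): 6.9, 0.0, 8.7, 10.4, 2.4, 2.5, 19.1, 7.7, 19.1.
Cumulative: 6.9, 6.9, 15.6, 26.0, 28.4, 30.9, 50.0, 57.7, 76.8.
The total first reaches 9 DD on day 3.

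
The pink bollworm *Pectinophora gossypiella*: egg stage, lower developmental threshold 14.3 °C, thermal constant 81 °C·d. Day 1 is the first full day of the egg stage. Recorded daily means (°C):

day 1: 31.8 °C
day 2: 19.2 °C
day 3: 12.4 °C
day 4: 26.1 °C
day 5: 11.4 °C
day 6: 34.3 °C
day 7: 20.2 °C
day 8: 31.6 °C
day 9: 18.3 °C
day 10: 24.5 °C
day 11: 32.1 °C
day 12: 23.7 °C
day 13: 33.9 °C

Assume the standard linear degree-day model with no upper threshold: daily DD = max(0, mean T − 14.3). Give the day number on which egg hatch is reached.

day 9

Daily DD above 14.3 °C: 17.5, 4.9, 0.0, 11.8, 0.0, 20.0, 5.9, 17.3, 4.0, 10.2, 17.8, 9.4, 19.6.
Cumulative: 17.5, 22.4, 22.4, 34.2, 34.2, 54.2, 60.1, 77.4, 81.4, 91.6, 109.4, 118.8, 138.4.
The total first reaches 81 DD on day 9.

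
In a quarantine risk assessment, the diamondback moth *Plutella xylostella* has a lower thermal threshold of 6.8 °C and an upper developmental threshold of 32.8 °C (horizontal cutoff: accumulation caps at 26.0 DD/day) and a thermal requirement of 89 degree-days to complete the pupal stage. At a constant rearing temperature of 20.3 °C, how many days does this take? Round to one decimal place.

Daily accumulation = 20.3 − 6.8 = 13.5 DD/day.
Duration = 89 / 13.5 = 6.593 ≈ 6.6 days.

6.6 days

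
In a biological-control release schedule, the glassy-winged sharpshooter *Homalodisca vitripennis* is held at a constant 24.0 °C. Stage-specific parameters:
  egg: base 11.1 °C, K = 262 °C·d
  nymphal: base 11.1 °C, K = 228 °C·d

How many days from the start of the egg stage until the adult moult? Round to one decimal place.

38.0 days

egg: 262 / (24.0 − 11.1) = 262 / 12.9 = 20.310 d.
nymphal: 228 / (24.0 − 11.1) = 228 / 12.9 = 17.674 d.
Sum = 37.984 ≈ 38.0 days.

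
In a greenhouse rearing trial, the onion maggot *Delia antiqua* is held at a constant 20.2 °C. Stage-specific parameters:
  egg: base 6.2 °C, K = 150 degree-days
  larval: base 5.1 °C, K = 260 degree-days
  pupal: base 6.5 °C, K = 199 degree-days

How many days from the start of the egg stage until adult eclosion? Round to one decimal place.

egg: 150 / (20.2 − 6.2) = 150 / 14.0 = 10.714 d.
larval: 260 / (20.2 − 5.1) = 260 / 15.1 = 17.219 d.
pupal: 199 / (20.2 − 6.5) = 199 / 13.7 = 14.526 d.
Sum = 42.458 ≈ 42.5 days.

42.5 days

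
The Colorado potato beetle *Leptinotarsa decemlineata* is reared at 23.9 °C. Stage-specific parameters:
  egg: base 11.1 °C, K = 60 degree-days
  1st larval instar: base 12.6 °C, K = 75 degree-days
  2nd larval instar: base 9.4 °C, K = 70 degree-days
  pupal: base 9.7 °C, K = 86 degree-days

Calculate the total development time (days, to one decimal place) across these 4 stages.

egg: 60 / (23.9 − 11.1) = 60 / 12.8 = 4.688 d.
1st larval instar: 75 / (23.9 − 12.6) = 75 / 11.3 = 6.637 d.
2nd larval instar: 70 / (23.9 − 9.4) = 70 / 14.5 = 4.828 d.
pupal: 86 / (23.9 − 9.7) = 86 / 14.2 = 6.056 d.
Sum = 22.209 ≈ 22.2 days.

22.2 days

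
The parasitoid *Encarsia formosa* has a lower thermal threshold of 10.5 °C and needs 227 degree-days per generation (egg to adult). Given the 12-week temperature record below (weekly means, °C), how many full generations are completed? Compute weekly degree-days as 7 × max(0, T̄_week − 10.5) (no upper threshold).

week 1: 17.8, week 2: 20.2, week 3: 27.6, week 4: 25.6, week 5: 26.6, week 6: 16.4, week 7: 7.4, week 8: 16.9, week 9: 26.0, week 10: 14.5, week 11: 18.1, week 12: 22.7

Weekly DD (7 × max(0, T̄ − 10.5)): 51.1, 67.9, 119.7, 105.7, 112.7, 41.3, 0.0, 44.8, 108.5, 28.0, 53.2, 85.4.
Season total = 818.3 DD.
Complete generations = ⌊818.3 / 227⌋ = 3.

3 generations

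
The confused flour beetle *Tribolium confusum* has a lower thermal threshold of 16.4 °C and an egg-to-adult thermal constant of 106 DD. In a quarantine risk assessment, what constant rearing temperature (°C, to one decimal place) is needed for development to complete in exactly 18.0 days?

Required daily accumulation = 106 / 18.0 = 5.889 DD/day.
T = T_base + 5.889 = 16.4 + 5.889 = 22.289 ≈ 22.3 °C.

22.3 °C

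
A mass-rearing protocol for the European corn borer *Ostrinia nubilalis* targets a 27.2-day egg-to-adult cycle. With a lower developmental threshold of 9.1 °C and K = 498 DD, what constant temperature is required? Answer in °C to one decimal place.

27.4 °C

Required daily accumulation = 498 / 27.2 = 18.309 DD/day.
T = T_base + 18.309 = 9.1 + 18.309 = 27.409 ≈ 27.4 °C.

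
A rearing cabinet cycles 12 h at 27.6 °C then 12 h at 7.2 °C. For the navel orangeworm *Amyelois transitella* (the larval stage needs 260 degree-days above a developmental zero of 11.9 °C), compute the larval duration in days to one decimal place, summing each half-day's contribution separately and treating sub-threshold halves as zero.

Day half: max(0, 27.6 − 11.9) × 0.5 = 15.7 × 0.5 = 7.85 DD.
Night half: max(0, 7.2 − 11.9) × 0.5 = 0.0 × 0.5 = 0.00 DD.
Per 24 h: 7.85 DD/day.
Duration = 260 / 7.85 = 33.121 ≈ 33.1 days.

33.1 days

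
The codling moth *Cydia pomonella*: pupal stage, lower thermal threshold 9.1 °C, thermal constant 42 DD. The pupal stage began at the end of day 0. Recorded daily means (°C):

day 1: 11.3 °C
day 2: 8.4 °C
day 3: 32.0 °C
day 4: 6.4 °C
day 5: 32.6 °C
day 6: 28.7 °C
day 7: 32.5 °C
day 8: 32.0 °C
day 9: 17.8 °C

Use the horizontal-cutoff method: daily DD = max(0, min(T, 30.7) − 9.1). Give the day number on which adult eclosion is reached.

day 5

Daily DD above 9.1 °C (capped at 21.6): 2.2, 0.0, 21.6, 0.0, 21.6, 19.6, 21.6, 21.6, 8.7.
Cumulative: 2.2, 2.2, 23.8, 23.8, 45.4, 65.0, 86.6, 108.2, 116.9.
The total first reaches 42 DD on day 5.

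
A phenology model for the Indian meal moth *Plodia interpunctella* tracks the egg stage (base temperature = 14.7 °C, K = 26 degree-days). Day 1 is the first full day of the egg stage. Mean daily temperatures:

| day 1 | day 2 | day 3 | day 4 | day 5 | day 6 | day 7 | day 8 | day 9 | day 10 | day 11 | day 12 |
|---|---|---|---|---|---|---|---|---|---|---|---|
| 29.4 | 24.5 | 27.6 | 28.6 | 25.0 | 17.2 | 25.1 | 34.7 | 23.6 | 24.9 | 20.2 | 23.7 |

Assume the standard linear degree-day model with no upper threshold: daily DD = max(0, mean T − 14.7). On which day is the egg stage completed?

Daily DD above 14.7 °C: 14.7, 9.8, 12.9, 13.9, 10.3, 2.5, 10.4, 20.0, 8.9, 10.2, 5.5, 9.0.
Cumulative: 14.7, 24.5, 37.4, 51.3, 61.6, 64.1, 74.5, 94.5, 103.4, 113.6, 119.1, 128.1.
The total first reaches 26 DD on day 3.

day 3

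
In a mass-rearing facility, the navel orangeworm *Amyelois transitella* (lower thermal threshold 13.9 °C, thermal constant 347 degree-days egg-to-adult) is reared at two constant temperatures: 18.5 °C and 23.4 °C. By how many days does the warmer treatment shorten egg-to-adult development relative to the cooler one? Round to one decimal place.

At 18.5 °C: 347 / (18.5 − 13.9) = 347 / 4.6 = 75.435 d.
At 23.4 °C: 347 / (23.4 − 13.9) = 347 / 9.5 = 36.526 d.
Difference = |75.435 − 36.526| = 38.908 ≈ 38.9 days.

38.9 days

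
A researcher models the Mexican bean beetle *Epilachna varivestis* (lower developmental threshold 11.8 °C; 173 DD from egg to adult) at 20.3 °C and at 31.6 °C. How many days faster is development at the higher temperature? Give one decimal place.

At 20.3 °C: 173 / (20.3 − 11.8) = 173 / 8.5 = 20.353 d.
At 31.6 °C: 173 / (31.6 − 11.8) = 173 / 19.8 = 8.737 d.
Difference = |20.353 − 8.737| = 11.616 ≈ 11.6 days.

11.6 days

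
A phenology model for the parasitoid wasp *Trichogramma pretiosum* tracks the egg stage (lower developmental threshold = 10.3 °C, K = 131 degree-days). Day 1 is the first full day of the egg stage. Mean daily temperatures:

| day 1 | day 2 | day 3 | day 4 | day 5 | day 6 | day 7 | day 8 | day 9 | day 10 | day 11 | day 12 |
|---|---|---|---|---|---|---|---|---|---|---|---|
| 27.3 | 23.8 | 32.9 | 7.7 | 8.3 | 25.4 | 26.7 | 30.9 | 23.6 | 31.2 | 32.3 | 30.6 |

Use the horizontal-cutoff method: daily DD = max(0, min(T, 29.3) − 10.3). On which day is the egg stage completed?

Daily DD above 10.3 °C (capped at 19.0): 17.0, 13.5, 19.0, 0.0, 0.0, 15.1, 16.4, 19.0, 13.3, 19.0, 19.0, 19.0.
Cumulative: 17.0, 30.5, 49.5, 49.5, 49.5, 64.6, 81.0, 100.0, 113.3, 132.3, 151.3, 170.3.
The total first reaches 131 DD on day 10.

day 10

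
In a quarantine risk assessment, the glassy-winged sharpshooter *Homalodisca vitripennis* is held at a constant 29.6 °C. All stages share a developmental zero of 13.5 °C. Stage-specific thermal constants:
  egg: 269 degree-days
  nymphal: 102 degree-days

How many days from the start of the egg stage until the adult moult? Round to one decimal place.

23.0 days

Daily accumulation at 29.6 °C = 29.6 − 13.5 = 16.1 DD/day.
Total K = 269 + 102 = 371 DD.
Total duration = 371 / 16.1 = 23.043 ≈ 23.0 days.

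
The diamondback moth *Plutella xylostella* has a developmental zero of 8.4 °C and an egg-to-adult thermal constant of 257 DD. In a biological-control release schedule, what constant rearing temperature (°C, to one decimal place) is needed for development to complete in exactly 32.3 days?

Required daily accumulation = 257 / 32.3 = 7.957 DD/day.
T = T_base + 7.957 = 8.4 + 7.957 = 16.357 ≈ 16.4 °C.

16.4 °C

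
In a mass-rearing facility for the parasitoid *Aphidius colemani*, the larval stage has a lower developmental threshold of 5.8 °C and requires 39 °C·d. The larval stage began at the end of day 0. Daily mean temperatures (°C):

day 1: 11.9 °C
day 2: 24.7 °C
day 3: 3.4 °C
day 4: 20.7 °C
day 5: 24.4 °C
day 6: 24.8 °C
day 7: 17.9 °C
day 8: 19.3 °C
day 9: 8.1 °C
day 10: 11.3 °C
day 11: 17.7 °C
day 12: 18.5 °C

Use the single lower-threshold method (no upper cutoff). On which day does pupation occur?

Daily DD above 5.8 °C: 6.1, 18.9, 0.0, 14.9, 18.6, 19.0, 12.1, 13.5, 2.3, 5.5, 11.9, 12.7.
Cumulative: 6.1, 25.0, 25.0, 39.9, 58.5, 77.5, 89.6, 103.1, 105.4, 110.9, 122.8, 135.5.
The total first reaches 39 DD on day 4.

day 4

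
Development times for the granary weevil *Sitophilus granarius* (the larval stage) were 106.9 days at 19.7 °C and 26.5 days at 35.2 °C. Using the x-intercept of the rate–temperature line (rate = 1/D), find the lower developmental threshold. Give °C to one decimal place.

14.6 °C

Under the model K = D·(T − T_b), so D₁·(T₁ − T_b) = D₂·(T₂ − T_b).
106.9·(19.7 − T_b) = 26.5·(35.2 − T_b)
T_b = (106.9·19.7 − 26.5·35.2) / (106.9 − 26.5) = 1173.13 / 80.4 = 14.591 °C ≈ 14.6 °C.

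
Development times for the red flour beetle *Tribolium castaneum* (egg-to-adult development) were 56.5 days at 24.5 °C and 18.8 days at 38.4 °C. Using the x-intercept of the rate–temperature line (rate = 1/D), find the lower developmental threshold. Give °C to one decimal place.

17.6 °C

Linear rate model ⇒ the product D·(T − T_b) is constant across temperatures.
56.5·(24.5 − T_b) = 18.8·(38.4 − T_b)
T_b = (56.5·24.5 − 18.8·38.4) / (56.5 − 18.8) = 662.33 / 37.7 = 17.568 °C ≈ 17.6 °C.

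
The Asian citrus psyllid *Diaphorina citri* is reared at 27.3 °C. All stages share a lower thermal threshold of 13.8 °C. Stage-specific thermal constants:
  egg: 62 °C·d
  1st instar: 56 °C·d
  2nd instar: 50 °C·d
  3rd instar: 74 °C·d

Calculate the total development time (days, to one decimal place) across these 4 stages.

17.9 days

Daily accumulation at 27.3 °C = 27.3 − 13.8 = 13.5 DD/day.
Total K = 62 + 56 + 50 + 74 = 242 DD.
Total duration = 242 / 13.5 = 17.926 ≈ 17.9 days.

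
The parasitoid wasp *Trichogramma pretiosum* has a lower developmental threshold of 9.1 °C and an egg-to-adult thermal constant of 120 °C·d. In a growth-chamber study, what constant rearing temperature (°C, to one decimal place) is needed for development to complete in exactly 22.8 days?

Required daily accumulation = 120 / 22.8 = 5.263 DD/day.
T = T_base + 5.263 = 9.1 + 5.263 = 14.363 ≈ 14.4 °C.

14.4 °C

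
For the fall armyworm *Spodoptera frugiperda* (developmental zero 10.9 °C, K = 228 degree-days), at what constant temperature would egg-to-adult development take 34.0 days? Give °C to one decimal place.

17.6 °C

Required daily accumulation = 228 / 34.0 = 6.706 DD/day.
T = T_base + 6.706 = 10.9 + 6.706 = 17.606 ≈ 17.6 °C.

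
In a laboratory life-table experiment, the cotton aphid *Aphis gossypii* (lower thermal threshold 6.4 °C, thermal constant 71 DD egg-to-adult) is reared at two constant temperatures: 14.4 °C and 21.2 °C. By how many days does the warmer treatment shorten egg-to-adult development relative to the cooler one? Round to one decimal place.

4.1 days

At 14.4 °C: 71 / (14.4 − 6.4) = 71 / 8.0 = 8.875 d.
At 21.2 °C: 71 / (21.2 − 6.4) = 71 / 14.8 = 4.797 d.
Difference = |8.875 − 4.797| = 4.078 ≈ 4.1 days.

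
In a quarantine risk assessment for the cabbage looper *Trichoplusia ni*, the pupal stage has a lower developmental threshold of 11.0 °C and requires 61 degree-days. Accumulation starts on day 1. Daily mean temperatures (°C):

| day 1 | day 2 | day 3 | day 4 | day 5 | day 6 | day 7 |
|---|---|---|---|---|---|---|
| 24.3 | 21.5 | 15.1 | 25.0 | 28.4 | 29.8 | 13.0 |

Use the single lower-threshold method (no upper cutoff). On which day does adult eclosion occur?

Daily DD above 11.0 °C: 13.3, 10.5, 4.1, 14.0, 17.4, 18.8, 2.0.
Cumulative: 13.3, 23.8, 27.9, 41.9, 59.3, 78.1, 80.1.
The total first reaches 61 DD on day 6.

day 6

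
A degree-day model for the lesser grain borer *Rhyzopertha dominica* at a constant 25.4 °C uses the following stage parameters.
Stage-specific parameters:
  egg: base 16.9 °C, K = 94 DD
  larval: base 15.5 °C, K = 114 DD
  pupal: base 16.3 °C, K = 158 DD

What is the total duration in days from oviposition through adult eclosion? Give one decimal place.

39.9 days

egg: 94 / (25.4 − 16.9) = 94 / 8.5 = 11.059 d.
larval: 114 / (25.4 − 15.5) = 114 / 9.9 = 11.515 d.
pupal: 158 / (25.4 − 16.3) = 158 / 9.1 = 17.363 d.
Sum = 39.937 ≈ 39.9 days.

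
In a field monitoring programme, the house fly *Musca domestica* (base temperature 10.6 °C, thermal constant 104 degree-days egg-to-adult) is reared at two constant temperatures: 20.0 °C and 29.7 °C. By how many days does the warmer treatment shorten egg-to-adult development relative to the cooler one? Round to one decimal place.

At 20.0 °C: 104 / (20.0 − 10.6) = 104 / 9.4 = 11.064 d.
At 29.7 °C: 104 / (29.7 − 10.6) = 104 / 19.1 = 5.445 d.
Difference = |11.064 − 5.445| = 5.619 ≈ 5.6 days.

5.6 days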